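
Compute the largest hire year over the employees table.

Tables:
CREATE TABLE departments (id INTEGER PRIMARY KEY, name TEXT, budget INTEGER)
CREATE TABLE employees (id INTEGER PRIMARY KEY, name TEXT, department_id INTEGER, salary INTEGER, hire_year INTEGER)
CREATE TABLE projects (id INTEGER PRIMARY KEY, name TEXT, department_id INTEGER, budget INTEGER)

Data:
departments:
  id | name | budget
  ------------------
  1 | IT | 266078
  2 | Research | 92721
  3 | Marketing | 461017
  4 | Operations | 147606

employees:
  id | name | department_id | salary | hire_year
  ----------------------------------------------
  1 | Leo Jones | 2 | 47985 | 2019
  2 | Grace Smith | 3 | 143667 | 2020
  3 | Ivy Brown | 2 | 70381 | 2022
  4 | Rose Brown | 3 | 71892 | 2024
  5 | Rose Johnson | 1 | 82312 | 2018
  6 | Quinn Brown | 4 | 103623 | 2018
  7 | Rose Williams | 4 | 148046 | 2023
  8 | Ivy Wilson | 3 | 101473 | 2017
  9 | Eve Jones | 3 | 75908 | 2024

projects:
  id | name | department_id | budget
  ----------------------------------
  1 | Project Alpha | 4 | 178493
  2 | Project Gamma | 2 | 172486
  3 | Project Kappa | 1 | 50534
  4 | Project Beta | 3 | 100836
SELECT MAX(hire_year) FROM employees

Execution result:
2024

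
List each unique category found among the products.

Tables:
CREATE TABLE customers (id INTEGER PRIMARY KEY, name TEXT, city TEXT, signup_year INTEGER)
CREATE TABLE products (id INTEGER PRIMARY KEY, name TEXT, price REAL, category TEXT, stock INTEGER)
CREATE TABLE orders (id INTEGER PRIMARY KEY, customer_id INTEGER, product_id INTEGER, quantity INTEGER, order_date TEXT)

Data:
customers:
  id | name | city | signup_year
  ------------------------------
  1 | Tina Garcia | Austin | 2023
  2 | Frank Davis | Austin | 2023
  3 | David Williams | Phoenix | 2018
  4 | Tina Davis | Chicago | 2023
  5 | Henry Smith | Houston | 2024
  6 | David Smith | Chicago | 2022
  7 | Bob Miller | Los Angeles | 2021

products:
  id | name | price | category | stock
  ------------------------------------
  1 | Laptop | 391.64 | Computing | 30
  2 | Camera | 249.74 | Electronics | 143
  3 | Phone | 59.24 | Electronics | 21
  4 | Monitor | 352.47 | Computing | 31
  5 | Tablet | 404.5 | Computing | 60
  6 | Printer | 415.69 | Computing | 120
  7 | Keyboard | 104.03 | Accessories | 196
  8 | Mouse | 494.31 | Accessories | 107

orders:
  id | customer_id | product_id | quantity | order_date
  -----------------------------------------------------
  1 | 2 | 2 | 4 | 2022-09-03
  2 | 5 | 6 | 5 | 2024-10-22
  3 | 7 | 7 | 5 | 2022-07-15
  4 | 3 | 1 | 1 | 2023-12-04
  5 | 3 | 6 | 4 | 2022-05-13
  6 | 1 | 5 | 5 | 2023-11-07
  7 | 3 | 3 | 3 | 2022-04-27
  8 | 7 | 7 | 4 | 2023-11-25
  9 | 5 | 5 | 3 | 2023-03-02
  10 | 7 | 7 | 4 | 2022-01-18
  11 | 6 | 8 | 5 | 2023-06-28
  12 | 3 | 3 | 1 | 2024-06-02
SELECT DISTINCT category FROM products

Execution result:
category
Computing
Electronics
Accessories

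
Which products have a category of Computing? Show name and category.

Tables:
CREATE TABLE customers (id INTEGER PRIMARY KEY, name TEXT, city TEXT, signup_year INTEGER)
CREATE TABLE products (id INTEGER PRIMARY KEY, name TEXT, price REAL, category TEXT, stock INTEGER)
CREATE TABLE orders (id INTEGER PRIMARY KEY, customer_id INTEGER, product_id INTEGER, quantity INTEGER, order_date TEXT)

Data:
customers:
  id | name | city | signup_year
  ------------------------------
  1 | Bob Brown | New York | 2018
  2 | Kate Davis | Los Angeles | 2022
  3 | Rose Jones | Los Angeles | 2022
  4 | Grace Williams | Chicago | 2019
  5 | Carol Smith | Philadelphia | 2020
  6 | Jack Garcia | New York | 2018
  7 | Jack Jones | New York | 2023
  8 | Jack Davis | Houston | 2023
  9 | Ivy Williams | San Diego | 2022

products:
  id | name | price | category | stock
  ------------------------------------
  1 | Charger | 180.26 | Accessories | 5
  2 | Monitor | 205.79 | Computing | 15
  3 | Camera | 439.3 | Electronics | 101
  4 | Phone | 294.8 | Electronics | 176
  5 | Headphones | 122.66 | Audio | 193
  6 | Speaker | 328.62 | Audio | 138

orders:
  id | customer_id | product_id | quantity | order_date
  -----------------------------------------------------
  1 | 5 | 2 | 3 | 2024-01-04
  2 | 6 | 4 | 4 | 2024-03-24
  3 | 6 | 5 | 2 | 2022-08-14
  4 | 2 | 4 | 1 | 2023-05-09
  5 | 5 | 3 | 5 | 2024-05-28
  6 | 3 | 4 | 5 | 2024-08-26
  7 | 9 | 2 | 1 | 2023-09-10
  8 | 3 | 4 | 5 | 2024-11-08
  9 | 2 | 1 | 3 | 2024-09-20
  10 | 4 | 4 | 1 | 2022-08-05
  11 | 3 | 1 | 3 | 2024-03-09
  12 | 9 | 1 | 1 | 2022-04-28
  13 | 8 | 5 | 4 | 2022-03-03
SELECT name, category FROM products WHERE category = 'Computing'

Execution result:
name | category
Monitor | Computing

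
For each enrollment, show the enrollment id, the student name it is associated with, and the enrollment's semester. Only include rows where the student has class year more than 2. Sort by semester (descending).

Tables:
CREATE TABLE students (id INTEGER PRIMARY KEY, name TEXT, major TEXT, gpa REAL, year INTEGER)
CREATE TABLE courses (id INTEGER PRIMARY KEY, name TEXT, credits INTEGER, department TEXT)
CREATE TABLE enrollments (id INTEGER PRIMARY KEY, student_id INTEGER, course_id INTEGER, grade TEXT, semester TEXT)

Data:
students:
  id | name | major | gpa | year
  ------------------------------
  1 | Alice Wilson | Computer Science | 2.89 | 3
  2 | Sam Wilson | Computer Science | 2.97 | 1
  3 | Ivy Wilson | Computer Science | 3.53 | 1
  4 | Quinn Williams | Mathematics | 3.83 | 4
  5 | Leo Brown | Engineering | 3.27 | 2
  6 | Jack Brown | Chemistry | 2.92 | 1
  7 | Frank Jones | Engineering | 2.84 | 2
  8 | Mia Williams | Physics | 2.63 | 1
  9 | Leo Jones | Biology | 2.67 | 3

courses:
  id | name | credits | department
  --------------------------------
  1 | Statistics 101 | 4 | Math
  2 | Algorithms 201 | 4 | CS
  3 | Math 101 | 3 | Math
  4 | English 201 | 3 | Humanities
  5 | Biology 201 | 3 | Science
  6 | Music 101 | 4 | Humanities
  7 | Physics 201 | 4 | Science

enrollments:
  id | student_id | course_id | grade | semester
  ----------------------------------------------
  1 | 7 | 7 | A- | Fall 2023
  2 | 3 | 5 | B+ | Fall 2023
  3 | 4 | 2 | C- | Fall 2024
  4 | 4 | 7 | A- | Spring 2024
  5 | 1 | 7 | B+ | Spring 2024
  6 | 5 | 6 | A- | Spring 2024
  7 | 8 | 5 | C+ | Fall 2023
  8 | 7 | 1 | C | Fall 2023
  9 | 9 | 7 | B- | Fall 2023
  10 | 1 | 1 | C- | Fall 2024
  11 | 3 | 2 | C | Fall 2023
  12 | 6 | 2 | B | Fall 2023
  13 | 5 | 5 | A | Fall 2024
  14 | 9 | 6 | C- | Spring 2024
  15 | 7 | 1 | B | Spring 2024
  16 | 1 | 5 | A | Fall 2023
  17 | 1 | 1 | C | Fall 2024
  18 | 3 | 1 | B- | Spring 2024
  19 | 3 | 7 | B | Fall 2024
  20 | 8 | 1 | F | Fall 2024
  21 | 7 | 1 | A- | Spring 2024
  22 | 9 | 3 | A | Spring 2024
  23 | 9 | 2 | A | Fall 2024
SELECT c.id, p.name AS student, c.semester FROM enrollments c JOIN students p ON c.student_id = p.id WHERE p.year > 2 ORDER BY c.semester DESC

Execution result:
id | student | semester
4 | Quinn Williams | Spring 2024
5 | Alice Wilson | Spring 2024
14 | Leo Jones | Spring 2024
22 | Leo Jones | Spring 2024
3 | Quinn Williams | Fall 2024
10 | Alice Wilson | Fall 2024
17 | Alice Wilson | Fall 2024
23 | Leo Jones | Fall 2024
9 | Leo Jones | Fall 2023
16 | Alice Wilson | Fall 2023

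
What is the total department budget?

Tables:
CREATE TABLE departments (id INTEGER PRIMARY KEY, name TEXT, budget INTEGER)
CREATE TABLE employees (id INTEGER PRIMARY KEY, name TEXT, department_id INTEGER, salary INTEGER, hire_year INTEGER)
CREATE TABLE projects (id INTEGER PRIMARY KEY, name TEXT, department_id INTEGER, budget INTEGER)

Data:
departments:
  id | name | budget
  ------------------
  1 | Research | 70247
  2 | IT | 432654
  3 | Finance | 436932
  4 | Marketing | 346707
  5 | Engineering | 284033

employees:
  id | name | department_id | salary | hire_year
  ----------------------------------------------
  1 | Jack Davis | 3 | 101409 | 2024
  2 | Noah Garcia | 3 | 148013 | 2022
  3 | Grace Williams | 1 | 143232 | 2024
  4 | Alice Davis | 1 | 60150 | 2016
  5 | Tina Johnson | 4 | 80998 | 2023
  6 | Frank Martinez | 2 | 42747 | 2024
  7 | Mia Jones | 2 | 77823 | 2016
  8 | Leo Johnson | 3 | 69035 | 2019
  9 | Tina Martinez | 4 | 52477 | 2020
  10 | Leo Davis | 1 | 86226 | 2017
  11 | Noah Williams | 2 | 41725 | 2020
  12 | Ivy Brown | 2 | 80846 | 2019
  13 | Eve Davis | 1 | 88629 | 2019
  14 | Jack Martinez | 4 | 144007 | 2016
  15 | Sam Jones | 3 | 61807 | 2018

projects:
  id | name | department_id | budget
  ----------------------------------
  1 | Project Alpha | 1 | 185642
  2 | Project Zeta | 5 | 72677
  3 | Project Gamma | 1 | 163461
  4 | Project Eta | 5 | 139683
SELECT SUM(budget) FROM departments

Execution result:
1570573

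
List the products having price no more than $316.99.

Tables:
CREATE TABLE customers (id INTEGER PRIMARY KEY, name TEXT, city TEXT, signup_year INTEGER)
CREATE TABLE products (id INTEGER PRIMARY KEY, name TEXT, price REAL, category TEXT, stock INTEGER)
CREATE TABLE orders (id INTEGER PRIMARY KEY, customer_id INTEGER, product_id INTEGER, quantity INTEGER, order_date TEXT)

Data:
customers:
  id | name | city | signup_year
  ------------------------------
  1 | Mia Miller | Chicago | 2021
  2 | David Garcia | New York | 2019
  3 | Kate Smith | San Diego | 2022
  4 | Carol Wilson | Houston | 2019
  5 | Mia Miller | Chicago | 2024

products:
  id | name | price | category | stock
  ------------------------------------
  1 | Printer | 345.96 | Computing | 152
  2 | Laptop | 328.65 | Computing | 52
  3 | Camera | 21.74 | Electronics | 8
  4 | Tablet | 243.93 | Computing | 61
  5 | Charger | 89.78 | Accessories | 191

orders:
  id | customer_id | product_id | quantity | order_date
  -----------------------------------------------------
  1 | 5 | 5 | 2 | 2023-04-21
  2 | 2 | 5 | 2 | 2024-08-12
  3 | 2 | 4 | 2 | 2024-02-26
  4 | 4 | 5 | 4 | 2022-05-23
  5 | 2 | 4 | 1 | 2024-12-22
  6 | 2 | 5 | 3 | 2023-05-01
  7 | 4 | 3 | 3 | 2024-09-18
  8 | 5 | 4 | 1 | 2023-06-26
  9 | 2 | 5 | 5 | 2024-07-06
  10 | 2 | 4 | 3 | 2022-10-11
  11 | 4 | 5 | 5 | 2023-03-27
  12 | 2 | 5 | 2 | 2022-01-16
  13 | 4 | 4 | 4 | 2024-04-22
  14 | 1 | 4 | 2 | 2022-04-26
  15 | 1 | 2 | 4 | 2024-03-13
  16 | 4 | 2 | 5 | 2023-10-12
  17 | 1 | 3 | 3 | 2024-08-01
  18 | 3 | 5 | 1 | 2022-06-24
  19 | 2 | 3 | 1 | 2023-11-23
SELECT name, price FROM products WHERE price <= 316.99

Execution result:
name | price
Camera | 21.74
Tablet | 243.93
Charger | 89.78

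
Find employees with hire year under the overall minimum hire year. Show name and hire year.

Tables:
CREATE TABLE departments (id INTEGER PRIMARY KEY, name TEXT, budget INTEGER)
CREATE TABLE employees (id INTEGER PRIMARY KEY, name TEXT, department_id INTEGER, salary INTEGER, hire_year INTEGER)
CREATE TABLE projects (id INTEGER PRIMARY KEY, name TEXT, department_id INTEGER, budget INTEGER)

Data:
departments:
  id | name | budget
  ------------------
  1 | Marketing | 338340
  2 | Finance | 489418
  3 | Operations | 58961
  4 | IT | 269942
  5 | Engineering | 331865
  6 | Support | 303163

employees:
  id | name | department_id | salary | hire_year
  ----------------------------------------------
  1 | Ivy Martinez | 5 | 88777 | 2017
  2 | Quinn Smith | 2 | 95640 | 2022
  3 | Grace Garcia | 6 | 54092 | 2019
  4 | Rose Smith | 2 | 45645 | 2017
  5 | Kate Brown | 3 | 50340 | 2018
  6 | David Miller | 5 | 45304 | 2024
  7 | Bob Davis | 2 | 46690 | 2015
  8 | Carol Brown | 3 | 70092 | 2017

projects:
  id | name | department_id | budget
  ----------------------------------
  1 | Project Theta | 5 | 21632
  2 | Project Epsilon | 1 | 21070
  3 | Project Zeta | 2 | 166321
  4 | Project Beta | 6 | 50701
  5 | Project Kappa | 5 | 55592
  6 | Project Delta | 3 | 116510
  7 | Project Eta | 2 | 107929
SELECT name, hire_year FROM employees WHERE hire_year < (SELECT MIN(hire_year) FROM employees)

Execution result:
(no rows)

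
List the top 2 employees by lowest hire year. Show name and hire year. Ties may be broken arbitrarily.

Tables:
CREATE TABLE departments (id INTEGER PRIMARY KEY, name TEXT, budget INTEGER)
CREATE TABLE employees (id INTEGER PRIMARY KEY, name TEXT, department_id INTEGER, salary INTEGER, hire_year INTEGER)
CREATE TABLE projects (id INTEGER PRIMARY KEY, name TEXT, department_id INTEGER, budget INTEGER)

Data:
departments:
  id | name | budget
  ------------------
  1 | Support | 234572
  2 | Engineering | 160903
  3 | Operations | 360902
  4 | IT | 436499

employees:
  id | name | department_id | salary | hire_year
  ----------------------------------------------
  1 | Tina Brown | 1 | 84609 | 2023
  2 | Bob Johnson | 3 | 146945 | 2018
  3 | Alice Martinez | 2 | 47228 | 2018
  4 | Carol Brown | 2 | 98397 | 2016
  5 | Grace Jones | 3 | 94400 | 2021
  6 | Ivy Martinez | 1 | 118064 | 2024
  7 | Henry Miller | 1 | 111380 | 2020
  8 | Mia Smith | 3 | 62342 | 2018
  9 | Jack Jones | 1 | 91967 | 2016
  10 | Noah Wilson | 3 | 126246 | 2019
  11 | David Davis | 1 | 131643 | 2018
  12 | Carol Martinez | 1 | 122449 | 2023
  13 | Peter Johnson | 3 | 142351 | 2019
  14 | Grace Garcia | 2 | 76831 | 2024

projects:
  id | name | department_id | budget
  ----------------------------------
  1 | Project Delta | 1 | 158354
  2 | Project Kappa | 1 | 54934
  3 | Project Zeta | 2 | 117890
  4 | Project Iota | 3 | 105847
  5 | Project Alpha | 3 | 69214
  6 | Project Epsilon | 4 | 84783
SELECT name, hire_year FROM employees ORDER BY hire_year ASC LIMIT 2

Execution result:
name | hire_year
Carol Brown | 2016
Jack Jones | 2016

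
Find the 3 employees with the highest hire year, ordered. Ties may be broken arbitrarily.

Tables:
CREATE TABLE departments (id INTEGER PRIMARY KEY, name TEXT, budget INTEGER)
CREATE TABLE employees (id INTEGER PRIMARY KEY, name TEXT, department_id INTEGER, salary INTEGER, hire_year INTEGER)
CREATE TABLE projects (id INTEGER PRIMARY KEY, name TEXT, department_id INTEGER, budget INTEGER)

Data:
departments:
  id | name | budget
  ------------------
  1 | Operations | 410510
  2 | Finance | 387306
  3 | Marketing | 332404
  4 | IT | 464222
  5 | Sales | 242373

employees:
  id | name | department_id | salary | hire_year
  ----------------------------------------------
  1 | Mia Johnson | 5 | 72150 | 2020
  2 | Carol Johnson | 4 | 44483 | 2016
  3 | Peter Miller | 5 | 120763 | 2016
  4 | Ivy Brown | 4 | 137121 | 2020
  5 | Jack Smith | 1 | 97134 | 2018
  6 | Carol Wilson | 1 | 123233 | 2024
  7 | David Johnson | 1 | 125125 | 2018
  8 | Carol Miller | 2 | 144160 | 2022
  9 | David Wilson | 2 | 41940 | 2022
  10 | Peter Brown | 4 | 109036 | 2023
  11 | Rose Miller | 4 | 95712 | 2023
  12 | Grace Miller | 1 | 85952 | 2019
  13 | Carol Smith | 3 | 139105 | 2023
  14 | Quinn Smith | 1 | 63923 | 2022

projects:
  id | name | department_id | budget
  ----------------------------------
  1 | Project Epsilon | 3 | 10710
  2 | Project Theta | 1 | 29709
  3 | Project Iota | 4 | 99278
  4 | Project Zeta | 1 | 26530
SELECT name, hire_year FROM employees ORDER BY hire_year DESC LIMIT 3

Execution result:
name | hire_year
Carol Wilson | 2024
Peter Brown | 2023
Rose Miller | 2023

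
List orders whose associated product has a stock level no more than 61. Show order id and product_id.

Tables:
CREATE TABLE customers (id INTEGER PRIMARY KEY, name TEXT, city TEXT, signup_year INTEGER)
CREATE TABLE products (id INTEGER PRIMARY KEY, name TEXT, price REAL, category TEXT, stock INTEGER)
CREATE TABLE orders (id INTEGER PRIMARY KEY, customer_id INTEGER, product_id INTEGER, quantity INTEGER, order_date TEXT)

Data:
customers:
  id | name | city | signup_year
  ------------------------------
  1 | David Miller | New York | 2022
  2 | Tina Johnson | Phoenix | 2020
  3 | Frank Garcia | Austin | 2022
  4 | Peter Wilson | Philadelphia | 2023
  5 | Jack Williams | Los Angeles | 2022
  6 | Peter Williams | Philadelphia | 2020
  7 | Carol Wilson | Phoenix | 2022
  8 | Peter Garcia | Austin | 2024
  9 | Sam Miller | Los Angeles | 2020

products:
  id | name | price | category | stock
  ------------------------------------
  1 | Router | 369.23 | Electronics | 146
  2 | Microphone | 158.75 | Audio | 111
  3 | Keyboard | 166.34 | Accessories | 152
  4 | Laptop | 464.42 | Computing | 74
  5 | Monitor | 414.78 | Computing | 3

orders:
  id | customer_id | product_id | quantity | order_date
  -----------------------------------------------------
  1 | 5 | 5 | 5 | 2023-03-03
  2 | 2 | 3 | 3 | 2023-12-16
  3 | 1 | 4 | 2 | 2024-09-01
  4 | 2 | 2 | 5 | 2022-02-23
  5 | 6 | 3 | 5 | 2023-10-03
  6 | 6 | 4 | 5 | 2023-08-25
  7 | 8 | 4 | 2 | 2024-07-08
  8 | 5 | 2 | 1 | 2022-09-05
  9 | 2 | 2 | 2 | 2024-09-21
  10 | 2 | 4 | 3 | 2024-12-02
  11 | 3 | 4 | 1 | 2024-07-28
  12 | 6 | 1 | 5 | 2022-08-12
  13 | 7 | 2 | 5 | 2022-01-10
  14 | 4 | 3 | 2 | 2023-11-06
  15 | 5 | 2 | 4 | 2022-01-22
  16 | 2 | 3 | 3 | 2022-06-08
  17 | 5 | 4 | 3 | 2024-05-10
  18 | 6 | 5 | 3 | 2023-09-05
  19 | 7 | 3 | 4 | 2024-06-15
SELECT id, product_id FROM orders WHERE product_id IN (SELECT id FROM products WHERE stock <= 61)

Execution result:
id | product_id
1 | 5
18 | 5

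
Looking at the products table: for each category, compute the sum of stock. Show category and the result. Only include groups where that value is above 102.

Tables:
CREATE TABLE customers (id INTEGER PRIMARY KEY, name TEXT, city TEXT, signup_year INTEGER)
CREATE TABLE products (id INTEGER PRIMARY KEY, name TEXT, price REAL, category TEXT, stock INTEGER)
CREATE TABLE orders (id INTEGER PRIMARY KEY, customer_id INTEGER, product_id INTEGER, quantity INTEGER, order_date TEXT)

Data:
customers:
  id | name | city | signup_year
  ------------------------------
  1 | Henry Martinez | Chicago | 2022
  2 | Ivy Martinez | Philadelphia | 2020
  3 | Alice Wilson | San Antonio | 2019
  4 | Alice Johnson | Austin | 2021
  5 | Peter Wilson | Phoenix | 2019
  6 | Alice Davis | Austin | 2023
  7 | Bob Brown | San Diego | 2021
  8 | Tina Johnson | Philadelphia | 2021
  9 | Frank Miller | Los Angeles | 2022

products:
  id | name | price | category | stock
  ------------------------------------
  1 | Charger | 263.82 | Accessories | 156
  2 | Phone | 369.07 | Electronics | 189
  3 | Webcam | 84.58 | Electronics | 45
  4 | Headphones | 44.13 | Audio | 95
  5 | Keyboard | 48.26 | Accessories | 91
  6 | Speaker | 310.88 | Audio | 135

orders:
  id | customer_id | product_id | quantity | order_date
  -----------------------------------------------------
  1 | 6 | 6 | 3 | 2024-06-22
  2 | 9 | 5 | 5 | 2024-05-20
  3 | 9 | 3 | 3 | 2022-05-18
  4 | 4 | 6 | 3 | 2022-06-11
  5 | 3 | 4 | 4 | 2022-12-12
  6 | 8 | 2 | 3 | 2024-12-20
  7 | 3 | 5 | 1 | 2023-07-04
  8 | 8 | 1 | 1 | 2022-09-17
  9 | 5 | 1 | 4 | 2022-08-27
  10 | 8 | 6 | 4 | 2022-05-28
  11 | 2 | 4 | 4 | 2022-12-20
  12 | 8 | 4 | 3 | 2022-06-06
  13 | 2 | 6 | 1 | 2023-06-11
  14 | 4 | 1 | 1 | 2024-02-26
SELECT category, SUM(stock) AS sum_stock FROM products GROUP BY category HAVING SUM(stock) > 102

Execution result:
category | sum_stock
Accessories | 247
Audio | 230
Electronics | 234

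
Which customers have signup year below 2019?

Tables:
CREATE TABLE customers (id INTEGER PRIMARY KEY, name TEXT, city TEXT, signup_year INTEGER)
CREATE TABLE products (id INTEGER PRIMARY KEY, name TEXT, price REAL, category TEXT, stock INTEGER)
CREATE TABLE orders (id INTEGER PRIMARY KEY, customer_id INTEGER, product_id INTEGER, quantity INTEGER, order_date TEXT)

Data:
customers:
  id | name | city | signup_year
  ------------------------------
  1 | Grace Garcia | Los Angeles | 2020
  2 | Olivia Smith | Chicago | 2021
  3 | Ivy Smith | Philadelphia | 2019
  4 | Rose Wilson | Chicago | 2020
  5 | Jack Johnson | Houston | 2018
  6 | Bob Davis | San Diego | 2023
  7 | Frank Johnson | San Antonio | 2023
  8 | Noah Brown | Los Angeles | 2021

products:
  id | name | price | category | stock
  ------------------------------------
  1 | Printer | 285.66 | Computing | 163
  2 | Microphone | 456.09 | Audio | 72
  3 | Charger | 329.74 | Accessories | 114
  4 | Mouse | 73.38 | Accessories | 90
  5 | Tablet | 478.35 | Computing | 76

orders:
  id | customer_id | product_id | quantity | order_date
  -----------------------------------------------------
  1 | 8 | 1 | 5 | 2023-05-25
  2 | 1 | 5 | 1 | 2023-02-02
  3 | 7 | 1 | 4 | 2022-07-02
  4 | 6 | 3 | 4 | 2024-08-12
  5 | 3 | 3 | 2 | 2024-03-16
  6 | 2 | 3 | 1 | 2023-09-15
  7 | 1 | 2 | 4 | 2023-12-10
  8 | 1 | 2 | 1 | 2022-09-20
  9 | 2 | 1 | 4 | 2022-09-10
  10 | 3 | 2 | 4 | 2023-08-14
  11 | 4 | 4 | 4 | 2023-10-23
SELECT name, signup_year FROM customers WHERE signup_year < 2019

Execution result:
name | signup_year
Jack Johnson | 2018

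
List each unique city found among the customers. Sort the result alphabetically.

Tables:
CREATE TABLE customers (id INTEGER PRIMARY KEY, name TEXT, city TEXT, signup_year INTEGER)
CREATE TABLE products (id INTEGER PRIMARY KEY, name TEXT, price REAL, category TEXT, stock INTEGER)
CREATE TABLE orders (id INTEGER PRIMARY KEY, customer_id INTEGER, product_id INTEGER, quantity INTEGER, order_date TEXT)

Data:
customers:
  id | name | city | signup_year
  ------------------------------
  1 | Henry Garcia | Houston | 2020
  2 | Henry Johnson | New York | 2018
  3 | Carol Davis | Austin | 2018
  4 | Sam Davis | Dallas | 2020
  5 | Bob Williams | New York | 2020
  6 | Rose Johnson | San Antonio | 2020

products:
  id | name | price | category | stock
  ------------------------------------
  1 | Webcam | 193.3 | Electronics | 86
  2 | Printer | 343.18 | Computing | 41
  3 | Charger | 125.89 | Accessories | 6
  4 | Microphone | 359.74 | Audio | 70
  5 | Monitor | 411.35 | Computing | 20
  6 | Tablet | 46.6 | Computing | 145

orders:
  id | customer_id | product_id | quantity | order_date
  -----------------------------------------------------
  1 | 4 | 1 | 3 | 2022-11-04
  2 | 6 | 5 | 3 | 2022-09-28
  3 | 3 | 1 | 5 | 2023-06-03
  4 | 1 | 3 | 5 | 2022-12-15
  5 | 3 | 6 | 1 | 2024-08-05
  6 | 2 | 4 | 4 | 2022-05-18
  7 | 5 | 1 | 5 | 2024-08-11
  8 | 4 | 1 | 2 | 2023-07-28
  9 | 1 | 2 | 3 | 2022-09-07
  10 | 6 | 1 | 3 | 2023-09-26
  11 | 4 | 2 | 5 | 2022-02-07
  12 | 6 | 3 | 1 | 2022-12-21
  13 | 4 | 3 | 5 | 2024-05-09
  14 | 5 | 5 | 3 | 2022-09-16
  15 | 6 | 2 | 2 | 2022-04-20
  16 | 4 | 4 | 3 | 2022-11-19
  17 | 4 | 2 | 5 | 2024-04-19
SELECT DISTINCT city FROM customers ORDER BY city

Execution result:
city
Austin
Dallas
Houston
New York
San Antonio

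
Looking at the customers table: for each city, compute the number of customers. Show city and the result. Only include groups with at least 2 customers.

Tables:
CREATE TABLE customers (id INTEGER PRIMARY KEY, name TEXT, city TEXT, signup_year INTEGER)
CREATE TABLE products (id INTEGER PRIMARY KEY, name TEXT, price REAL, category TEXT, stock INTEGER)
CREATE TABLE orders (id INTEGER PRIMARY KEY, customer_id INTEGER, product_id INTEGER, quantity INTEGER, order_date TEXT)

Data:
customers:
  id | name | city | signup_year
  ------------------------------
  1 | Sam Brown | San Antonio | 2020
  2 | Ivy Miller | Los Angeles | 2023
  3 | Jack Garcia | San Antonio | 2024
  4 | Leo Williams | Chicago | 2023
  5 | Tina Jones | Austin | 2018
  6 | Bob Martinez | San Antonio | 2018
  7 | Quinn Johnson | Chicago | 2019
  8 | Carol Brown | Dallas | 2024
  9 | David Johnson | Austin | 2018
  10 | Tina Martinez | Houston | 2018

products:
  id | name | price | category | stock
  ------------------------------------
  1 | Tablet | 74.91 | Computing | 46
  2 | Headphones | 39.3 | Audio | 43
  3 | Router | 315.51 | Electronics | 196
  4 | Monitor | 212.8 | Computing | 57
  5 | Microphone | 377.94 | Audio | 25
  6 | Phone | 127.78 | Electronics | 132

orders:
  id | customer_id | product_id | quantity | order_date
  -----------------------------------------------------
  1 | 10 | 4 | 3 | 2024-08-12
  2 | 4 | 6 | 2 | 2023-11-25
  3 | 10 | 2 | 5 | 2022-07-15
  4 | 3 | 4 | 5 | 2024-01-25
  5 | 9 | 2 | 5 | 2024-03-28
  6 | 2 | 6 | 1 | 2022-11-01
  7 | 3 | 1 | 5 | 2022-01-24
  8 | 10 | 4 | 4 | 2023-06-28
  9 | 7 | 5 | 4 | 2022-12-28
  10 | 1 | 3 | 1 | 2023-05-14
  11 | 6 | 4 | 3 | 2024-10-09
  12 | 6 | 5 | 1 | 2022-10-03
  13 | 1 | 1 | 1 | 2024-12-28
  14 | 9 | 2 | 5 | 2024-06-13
SELECT city, COUNT(*) AS n FROM customers GROUP BY city HAVING COUNT(*) >= 2

Execution result:
city | n
Austin | 2
Chicago | 2
San Antonio | 3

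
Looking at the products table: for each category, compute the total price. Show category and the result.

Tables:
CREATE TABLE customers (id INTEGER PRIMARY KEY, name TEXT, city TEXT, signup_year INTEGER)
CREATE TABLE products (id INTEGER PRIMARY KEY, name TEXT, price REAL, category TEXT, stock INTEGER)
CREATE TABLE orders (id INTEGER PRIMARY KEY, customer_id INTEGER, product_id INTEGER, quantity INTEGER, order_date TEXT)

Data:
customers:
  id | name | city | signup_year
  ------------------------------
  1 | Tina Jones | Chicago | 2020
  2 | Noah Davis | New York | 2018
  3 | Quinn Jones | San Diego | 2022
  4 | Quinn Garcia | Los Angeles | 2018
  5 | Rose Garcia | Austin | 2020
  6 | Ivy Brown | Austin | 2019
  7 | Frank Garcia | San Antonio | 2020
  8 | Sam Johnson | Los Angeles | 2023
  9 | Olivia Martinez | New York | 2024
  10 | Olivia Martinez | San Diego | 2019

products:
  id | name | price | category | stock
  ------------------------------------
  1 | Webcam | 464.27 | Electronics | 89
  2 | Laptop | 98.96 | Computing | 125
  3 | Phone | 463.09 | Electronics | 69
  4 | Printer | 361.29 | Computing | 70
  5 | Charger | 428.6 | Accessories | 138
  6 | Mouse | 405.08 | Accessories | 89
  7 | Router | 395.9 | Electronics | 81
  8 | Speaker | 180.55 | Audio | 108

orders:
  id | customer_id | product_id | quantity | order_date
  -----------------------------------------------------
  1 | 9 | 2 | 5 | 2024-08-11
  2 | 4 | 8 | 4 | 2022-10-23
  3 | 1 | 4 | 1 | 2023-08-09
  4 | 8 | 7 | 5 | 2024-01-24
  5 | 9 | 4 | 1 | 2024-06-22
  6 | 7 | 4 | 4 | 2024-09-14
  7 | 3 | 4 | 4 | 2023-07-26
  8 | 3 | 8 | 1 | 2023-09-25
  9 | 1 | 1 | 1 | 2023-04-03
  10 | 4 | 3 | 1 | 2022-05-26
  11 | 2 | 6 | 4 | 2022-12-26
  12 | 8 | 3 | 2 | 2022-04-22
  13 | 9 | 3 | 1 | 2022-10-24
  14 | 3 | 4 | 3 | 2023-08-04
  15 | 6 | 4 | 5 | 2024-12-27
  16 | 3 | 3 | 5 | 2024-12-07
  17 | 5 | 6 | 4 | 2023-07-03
SELECT category, SUM(price) AS sum_price FROM products GROUP BY category

Execution result:
category | sum_price
Accessories | 833.68
Audio | 180.55
Computing | 460.25
Electronics | 1323.26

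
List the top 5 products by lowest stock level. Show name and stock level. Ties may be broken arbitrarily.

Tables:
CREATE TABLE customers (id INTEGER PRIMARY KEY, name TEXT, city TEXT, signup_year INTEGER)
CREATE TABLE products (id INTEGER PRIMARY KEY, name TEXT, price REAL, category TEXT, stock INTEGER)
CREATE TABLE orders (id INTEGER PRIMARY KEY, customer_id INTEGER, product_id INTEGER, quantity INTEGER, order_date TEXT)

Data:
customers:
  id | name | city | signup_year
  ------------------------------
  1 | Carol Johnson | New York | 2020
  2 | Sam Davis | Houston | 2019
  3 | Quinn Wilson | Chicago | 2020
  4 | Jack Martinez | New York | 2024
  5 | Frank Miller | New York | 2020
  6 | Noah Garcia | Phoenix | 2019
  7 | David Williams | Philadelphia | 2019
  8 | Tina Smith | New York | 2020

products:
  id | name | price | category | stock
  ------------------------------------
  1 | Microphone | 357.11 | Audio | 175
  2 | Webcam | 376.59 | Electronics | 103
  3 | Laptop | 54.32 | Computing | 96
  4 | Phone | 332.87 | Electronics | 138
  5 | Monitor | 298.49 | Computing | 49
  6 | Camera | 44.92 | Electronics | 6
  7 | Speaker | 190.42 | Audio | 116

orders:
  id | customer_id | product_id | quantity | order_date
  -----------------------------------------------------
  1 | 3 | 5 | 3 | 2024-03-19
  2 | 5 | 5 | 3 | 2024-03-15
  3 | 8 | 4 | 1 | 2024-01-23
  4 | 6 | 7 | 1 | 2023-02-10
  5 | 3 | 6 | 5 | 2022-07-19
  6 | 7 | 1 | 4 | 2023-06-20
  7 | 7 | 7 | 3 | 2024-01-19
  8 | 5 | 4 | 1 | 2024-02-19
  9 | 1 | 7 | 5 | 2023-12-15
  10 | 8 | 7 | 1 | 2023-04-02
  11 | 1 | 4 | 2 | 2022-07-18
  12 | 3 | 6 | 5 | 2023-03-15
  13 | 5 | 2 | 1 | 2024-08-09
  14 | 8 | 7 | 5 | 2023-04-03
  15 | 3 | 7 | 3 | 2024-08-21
SELECT name, stock FROM products ORDER BY stock ASC LIMIT 5

Execution result:
name | stock
Camera | 6
Monitor | 49
Laptop | 96
Webcam | 103
Speaker | 116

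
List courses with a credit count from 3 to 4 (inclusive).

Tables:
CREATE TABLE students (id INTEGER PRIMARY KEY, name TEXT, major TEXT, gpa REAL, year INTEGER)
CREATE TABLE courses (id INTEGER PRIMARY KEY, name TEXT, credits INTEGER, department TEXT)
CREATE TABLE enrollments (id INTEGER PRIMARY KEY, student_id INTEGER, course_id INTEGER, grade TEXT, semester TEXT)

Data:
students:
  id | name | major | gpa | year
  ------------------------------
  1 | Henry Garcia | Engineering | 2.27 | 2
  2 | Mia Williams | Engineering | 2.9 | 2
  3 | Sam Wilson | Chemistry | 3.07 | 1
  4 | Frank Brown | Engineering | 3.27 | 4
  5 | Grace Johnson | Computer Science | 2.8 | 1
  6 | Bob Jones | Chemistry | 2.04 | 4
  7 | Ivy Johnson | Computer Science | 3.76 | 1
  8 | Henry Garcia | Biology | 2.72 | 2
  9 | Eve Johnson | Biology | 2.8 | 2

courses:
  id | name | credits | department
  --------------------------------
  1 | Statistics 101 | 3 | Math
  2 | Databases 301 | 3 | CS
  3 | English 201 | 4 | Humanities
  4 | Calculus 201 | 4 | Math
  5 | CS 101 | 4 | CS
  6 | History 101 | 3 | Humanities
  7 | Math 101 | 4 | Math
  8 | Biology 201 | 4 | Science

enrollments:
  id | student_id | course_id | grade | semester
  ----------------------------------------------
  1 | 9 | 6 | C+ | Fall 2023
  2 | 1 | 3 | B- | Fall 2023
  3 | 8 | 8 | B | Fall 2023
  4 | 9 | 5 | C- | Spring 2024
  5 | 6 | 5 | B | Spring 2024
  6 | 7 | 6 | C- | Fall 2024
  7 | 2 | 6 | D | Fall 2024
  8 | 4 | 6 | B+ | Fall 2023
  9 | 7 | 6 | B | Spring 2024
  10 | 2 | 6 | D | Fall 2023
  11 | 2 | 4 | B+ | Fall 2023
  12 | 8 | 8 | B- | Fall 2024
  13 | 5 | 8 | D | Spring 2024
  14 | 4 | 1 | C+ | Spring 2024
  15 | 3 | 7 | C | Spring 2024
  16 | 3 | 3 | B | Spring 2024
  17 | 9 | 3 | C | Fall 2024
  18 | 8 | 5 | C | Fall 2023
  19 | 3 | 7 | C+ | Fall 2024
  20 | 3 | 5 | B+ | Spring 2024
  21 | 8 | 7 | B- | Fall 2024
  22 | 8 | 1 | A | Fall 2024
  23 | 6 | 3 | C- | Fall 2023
SELECT name, credits FROM courses WHERE credits BETWEEN 3 AND 4

Execution result:
name | credits
Statistics 101 | 3
Databases 301 | 3
English 201 | 4
Calculus 201 | 4
CS 101 | 4
History 101 | 3
Math 101 | 4
Biology 201 | 4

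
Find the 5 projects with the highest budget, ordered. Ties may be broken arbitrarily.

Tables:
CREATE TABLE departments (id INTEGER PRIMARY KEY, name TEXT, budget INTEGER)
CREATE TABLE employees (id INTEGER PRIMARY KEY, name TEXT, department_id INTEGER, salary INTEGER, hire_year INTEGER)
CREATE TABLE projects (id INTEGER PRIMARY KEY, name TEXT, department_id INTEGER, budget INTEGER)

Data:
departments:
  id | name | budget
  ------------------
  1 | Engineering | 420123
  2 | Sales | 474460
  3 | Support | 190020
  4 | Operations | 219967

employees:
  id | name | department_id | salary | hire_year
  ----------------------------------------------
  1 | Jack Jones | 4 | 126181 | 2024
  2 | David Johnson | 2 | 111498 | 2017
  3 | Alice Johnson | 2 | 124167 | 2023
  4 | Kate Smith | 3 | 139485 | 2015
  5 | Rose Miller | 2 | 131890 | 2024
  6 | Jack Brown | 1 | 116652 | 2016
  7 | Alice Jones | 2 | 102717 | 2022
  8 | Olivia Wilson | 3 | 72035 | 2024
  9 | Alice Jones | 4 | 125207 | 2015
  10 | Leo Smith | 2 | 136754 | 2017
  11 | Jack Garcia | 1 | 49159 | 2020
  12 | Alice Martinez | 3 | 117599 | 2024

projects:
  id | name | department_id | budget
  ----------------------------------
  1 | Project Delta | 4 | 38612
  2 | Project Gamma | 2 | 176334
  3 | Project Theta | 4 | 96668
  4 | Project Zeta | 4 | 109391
SELECT name, budget FROM projects ORDER BY budget DESC LIMIT 5

Execution result:
name | budget
Project Gamma | 176334
Project Zeta | 109391
Project Theta | 96668
Project Delta | 38612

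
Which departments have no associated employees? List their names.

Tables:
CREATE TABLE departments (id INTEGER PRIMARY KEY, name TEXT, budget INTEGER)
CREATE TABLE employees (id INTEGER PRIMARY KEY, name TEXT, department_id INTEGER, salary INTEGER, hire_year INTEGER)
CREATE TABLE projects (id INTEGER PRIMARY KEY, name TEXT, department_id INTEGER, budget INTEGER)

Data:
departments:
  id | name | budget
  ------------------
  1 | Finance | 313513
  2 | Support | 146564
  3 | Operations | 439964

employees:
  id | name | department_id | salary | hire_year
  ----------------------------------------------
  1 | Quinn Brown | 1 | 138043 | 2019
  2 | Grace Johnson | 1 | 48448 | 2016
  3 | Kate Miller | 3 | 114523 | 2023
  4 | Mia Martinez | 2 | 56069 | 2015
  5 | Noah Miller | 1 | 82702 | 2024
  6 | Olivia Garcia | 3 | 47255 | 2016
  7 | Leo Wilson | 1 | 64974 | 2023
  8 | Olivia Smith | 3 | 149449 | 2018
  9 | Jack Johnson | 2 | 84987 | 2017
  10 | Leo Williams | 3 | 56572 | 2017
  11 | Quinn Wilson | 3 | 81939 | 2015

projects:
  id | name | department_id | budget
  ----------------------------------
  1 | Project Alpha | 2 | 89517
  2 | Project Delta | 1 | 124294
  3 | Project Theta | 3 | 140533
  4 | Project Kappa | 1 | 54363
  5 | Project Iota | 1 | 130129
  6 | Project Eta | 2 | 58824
SELECT p.name FROM departments p LEFT JOIN employees c ON c.department_id = p.id WHERE c.id IS NULL

Execution result:
(no rows)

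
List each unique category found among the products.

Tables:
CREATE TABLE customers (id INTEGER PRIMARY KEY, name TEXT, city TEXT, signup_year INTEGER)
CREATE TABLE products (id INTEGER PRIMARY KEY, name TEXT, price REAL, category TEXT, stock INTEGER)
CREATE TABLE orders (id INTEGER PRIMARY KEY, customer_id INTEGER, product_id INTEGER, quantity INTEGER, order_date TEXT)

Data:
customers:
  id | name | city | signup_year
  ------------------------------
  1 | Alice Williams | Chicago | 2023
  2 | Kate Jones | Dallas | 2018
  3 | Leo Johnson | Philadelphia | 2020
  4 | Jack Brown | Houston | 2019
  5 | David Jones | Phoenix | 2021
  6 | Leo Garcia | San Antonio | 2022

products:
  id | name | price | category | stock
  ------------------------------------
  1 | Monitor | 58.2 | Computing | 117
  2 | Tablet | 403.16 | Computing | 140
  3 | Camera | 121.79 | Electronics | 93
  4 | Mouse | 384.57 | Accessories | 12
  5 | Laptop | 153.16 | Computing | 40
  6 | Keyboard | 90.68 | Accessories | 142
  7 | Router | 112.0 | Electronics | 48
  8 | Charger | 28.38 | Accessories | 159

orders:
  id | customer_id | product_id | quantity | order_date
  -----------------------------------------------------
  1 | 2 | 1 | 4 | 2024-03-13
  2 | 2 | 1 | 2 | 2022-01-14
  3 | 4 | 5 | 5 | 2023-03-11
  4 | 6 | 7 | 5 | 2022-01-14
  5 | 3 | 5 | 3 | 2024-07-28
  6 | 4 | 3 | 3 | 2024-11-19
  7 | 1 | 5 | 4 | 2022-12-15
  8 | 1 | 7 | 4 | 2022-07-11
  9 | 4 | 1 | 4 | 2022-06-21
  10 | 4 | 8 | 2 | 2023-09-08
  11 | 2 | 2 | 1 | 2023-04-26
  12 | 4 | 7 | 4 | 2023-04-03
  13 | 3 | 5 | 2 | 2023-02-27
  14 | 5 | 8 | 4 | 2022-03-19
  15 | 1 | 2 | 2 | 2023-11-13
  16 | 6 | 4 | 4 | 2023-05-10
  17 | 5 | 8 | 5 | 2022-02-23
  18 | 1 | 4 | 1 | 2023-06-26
SELECT DISTINCT category FROM products

Execution result:
category
Computing
Electronics
Accessories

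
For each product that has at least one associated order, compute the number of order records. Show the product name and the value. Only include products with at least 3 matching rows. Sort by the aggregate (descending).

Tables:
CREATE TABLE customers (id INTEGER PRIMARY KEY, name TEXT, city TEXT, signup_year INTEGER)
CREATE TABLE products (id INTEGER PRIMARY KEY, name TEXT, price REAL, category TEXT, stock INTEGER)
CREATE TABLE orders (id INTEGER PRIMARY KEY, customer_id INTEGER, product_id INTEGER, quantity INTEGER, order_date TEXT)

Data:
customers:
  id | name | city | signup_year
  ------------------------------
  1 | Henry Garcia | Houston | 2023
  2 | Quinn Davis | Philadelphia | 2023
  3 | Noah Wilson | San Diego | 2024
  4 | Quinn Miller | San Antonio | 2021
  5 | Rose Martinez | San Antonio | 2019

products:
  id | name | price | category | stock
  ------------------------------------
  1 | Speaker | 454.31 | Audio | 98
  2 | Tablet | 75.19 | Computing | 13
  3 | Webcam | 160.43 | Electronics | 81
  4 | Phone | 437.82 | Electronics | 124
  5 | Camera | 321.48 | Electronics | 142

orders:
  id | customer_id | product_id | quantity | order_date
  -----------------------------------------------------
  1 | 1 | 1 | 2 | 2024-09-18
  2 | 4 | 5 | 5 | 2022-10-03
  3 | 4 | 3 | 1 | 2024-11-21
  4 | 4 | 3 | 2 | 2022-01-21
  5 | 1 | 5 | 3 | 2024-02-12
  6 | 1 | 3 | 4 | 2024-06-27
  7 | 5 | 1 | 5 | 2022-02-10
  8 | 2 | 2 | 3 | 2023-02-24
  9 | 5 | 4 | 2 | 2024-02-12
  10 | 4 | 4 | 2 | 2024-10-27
SELECT p.name, COUNT(*) AS n FROM orders c JOIN products p ON c.product_id = p.id GROUP BY p.id, p.name HAVING COUNT(*) >= 3 ORDER BY n DESC

Execution result:
name | n
Webcam | 3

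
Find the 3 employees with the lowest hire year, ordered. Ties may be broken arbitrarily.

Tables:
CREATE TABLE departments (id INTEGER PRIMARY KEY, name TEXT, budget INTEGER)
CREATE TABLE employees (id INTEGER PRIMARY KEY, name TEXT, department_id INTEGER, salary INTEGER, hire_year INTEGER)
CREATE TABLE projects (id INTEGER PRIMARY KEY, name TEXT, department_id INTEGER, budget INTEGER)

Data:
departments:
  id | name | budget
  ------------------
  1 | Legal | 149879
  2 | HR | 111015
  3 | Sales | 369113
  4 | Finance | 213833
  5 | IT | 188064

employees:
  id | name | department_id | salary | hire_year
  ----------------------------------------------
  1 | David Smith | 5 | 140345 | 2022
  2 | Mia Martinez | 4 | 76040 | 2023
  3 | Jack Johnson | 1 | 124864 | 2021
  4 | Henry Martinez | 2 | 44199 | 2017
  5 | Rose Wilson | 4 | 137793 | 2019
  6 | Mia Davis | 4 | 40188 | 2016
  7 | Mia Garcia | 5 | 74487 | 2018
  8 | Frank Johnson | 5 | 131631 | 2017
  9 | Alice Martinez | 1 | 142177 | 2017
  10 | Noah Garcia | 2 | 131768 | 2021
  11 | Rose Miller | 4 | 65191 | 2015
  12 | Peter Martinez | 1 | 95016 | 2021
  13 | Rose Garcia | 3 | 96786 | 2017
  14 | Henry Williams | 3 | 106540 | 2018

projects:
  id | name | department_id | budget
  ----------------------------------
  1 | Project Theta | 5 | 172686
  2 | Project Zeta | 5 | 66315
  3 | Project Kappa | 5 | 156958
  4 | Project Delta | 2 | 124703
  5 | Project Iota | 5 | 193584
SELECT name, hire_year FROM employees ORDER BY hire_year ASC LIMIT 3

Execution result:
name | hire_year
Rose Miller | 2015
Mia Davis | 2016
Henry Martinez | 2017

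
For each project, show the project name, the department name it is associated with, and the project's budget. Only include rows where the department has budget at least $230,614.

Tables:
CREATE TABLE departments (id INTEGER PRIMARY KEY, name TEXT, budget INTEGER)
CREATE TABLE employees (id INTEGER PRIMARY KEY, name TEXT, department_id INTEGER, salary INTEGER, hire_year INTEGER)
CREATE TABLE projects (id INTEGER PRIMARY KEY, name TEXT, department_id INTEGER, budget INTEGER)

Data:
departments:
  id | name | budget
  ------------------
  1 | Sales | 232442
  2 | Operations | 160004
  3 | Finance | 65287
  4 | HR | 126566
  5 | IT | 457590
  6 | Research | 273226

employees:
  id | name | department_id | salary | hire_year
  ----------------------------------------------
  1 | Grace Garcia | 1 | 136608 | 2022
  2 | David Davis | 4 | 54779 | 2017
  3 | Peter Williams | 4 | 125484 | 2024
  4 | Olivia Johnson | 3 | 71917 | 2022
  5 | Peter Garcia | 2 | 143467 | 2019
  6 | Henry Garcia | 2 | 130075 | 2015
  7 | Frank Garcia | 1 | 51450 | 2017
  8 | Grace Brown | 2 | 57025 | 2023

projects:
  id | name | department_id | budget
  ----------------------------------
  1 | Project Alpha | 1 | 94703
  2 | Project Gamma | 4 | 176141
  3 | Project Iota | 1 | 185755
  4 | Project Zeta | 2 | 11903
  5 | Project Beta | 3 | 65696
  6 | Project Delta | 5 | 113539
SELECT c.name, p.name AS department, c.budget FROM projects c JOIN departments p ON c.department_id = p.id WHERE p.budget >= 230614

Execution result:
name | department | budget
Project Alpha | Sales | 94703
Project Iota | Sales | 185755
Project Delta | IT | 113539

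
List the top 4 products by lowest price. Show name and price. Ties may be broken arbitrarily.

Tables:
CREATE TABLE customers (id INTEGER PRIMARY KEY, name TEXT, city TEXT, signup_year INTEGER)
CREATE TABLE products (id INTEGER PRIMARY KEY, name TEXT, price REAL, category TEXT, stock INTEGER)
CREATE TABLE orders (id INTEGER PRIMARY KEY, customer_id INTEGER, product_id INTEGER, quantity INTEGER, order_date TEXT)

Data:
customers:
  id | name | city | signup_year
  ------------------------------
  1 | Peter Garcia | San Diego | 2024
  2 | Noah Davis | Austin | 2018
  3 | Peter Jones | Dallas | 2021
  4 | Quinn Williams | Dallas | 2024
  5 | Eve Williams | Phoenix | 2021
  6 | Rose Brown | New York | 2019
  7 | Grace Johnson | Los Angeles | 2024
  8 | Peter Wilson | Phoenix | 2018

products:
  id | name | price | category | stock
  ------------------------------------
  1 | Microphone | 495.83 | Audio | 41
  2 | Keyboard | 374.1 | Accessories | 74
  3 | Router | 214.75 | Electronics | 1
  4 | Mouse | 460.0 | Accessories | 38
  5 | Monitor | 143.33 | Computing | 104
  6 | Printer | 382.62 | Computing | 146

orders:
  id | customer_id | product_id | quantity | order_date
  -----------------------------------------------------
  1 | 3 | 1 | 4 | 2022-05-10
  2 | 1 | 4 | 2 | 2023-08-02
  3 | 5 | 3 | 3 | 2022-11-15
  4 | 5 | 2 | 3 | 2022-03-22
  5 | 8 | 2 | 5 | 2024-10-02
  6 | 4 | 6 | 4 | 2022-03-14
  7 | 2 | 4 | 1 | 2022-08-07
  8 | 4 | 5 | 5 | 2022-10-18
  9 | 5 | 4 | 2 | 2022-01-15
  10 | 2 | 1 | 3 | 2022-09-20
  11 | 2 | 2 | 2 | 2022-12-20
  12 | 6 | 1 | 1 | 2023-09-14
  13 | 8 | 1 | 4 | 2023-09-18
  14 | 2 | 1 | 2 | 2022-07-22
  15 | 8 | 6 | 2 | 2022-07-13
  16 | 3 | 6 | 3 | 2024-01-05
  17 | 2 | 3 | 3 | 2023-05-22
SELECT name, price FROM products ORDER BY price ASC LIMIT 4

Execution result:
name | price
Monitor | 143.33
Router | 214.75
Keyboard | 374.10
Printer | 382.62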